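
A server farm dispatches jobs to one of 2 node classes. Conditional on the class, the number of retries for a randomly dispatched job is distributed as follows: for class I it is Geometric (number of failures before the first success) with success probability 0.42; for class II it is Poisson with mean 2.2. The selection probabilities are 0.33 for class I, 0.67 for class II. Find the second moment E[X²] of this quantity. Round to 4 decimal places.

For each component E[X²] = Var + (mean)², giving I: 5.19501; II: 7.04.
Overall E[X²] = 0.33·5.19501 + 0.67·7.04 = 6.43115.

6.4312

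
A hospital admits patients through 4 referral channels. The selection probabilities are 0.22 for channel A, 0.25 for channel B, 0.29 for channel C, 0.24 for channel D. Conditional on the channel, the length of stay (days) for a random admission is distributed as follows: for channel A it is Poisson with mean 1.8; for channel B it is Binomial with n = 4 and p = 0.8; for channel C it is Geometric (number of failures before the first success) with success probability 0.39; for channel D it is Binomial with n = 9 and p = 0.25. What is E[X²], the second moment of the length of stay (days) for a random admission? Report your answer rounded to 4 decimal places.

For each component E[X²] = Var + (mean)², giving A: 5.04; B: 10.88; C: 6.45694; D: 6.75.
Overall E[X²] = 0.22·5.04 + 0.25·10.88 + 0.29·6.45694 + 0.24·6.75 = 7.32131.

7.3213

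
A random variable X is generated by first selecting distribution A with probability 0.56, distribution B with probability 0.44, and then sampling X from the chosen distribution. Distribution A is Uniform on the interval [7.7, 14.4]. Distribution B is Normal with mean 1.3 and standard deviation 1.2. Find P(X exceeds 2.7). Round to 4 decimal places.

0.6135

Conditional on each component, P(X > 2.7): A: 1; B: 0.121673.
By total probability, P(X > 2.7) = 0.56·1 + 0.44·0.121673 = 0.613536.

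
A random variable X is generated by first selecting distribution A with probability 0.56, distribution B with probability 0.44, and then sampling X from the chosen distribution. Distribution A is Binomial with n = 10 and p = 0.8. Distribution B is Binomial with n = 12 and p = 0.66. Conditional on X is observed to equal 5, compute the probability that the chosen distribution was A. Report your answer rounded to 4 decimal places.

Likelihoods P(X=5 | ·): A: 0.0264241; B: 0.0520951.
Posterior ∝ prior × likelihood. Numerator for A: 0.56·0.0264241 = 0.0147975.
Normalizing constant: 0.56·0.0264241 + 0.44·0.0520951 = 0.0377194.
P(A | observation) = 0.0147975 / 0.0377194 = 0.392305.

0.3923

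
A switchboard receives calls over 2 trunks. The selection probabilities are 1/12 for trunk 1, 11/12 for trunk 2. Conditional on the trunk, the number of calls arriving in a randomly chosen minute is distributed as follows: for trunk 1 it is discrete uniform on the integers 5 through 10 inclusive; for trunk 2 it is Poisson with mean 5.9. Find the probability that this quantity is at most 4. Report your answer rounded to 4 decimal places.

Conditional on each trunk, P(X ≤ 4): 1: 0; 2: 0.298665.
By total probability, P(X ≤ 4) = 0.0833333·0 + 0.916667·0.298665 = 0.273776.

0.2738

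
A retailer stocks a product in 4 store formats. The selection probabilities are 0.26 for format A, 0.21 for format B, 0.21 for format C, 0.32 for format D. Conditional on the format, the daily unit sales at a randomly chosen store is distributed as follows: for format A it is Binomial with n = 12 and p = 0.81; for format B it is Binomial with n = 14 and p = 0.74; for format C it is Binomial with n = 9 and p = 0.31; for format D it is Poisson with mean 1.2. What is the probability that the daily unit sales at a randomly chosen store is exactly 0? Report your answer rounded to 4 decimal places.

Conditional on each format, P(X = 0): A: 2.21331e-09; B: 6.451e-09; C: 0.0354521; D: 0.301194.
By total probability, P(X = 0) = 0.26·2.21331e-09 + 0.21·6.451e-09 + 0.21·0.0354521 + 0.32·0.301194 = 0.103827.

0.1038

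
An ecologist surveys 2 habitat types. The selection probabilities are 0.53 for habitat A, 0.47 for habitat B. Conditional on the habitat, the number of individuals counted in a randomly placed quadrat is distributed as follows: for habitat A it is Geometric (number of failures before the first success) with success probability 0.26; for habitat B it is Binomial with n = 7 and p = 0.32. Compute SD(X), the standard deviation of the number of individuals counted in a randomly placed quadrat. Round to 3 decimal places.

2.571

Per component, A: μ=2.84615, E[X²]=19.0473; B: μ=2.24, E[X²]=6.5408.
E[X] = 0.53·2.84615 + 0.47·2.24 = 2.56126.
E[X²] = 0.53·19.0473 + 0.47·6.5408 = 13.1693.
Var(X) = E[X²] − (E[X])² = 13.1693 − 6.56006 = 6.6092.
SD(X) = √6.6092 = 2.57084.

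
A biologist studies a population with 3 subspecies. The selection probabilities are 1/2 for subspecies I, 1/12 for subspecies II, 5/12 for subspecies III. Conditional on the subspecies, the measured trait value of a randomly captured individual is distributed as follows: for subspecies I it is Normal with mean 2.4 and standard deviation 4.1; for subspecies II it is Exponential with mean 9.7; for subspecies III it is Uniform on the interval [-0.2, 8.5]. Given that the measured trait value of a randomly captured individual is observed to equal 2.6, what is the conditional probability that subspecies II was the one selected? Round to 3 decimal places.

0.064

Likelihoods f(2.6 | ·): I: 0.0971873; II: 0.0788532; III: 0.114943.
Posterior ∝ prior × likelihood. Numerator for II: 0.0833333·0.0788532 = 0.0065711.
Normalizing constant: 0.5·0.0971873 + 0.0833333·0.0788532 + 0.416667·0.114943 = 0.103057.
P(II | observation) = 0.0065711 / 0.103057 = 0.0637615.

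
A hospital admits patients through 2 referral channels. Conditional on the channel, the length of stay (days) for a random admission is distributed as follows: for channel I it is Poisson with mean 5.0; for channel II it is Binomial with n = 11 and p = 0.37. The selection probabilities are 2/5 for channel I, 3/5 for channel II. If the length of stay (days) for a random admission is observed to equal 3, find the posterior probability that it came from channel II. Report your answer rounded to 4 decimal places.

Likelihoods P(X=3 | ·): I: 0.140374; II: 0.207402.
Posterior ∝ prior × likelihood. Numerator for II: 0.6·0.207402 = 0.124441.
Normalizing constant: 0.4·0.140374 + 0.6·0.207402 = 0.180591.
P(II | observation) = 0.124441 / 0.180591 = 0.689079.

0.6891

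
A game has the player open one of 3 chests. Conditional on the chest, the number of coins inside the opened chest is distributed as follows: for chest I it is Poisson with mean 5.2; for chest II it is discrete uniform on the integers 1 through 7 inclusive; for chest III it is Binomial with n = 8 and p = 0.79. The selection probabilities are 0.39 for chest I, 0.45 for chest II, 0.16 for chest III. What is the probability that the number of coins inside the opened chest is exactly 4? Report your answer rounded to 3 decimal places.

Conditional on each chest, P(X = 4): I: 0.168063; II: 0.142857; III: 0.0530254.
By total probability, P(X = 4) = 0.39·0.168063 + 0.45·0.142857 + 0.16·0.0530254 = 0.138314.

0.138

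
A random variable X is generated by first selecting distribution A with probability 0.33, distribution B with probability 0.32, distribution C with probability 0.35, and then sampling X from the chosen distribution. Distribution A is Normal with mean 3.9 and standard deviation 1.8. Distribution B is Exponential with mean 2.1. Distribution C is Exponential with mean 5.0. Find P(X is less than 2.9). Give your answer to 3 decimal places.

0.489

Conditional on each component, P(X < 2.9): A: 0.289257; B: 0.748661; C: 0.440102.
By total probability, P(X < 2.9) = 0.33·0.289257 + 0.32·0.748661 + 0.35·0.440102 = 0.489062.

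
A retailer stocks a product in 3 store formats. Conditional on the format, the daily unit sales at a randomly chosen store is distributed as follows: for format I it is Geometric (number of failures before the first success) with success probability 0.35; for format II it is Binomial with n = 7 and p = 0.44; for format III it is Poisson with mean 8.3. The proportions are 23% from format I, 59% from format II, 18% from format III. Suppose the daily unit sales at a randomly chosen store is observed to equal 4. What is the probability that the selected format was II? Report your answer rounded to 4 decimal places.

Likelihoods P(X=4 | ·): I: 0.0624772; II: 0.230379; III: 0.0491425.
Posterior ∝ prior × likelihood. Numerator for II: 0.59·0.230379 = 0.135924.
Normalizing constant: 0.23·0.0624772 + 0.59·0.230379 + 0.18·0.0491425 = 0.159139.
P(II | observation) = 0.135924 / 0.159139 = 0.854119.

0.8541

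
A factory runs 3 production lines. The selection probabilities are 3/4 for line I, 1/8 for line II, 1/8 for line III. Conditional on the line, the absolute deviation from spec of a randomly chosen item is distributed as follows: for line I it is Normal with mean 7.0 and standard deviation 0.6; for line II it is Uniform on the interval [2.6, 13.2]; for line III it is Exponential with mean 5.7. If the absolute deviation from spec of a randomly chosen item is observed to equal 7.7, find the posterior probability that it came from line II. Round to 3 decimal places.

Likelihoods f(7.7 | ·): I: 0.336664; II: 0.0943396; III: 0.0454409.
Posterior ∝ prior × likelihood. Numerator for II: 0.125·0.0943396 = 0.0117925.
Normalizing constant: 0.75·0.336664 + 0.125·0.0943396 + 0.125·0.0454409 = 0.269971.
P(II | observation) = 0.0117925 / 0.269971 = 0.0436805.

0.044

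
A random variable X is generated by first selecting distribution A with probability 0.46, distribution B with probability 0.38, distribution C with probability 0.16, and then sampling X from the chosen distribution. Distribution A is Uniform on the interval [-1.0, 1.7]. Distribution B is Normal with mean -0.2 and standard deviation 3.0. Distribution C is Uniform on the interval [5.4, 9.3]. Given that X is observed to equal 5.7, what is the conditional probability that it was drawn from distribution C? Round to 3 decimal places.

Likelihoods f(5.7 | ·): A: 0; B: 0.019227; C: 0.25641.
Posterior ∝ prior × likelihood. Numerator for C: 0.16·0.25641 = 0.0410256.
Normalizing constant: 0.46·0 + 0.38·0.019227 + 0.16·0.25641 = 0.0483319.
P(C | observation) = 0.0410256 / 0.0483319 = 0.848832.

0.849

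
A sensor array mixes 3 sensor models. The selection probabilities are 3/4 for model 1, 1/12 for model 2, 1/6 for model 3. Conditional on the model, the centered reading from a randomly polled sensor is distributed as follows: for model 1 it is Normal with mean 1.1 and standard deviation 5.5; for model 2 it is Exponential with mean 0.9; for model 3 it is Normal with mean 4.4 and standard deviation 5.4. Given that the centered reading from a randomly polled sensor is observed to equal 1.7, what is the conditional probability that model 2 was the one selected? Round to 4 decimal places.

Likelihoods f(1.7 | ·): 1: 0.0721046; 2: 0.168044; 3: 0.0651973.
Posterior ∝ prior × likelihood. Numerator for 2: 0.0833333·0.168044 = 0.0140037.
Normalizing constant: 0.75·0.0721046 + 0.0833333·0.168044 + 0.166667·0.0651973 = 0.0789484.
P(2 | observation) = 0.0140037 / 0.0789484 = 0.177378.

0.1774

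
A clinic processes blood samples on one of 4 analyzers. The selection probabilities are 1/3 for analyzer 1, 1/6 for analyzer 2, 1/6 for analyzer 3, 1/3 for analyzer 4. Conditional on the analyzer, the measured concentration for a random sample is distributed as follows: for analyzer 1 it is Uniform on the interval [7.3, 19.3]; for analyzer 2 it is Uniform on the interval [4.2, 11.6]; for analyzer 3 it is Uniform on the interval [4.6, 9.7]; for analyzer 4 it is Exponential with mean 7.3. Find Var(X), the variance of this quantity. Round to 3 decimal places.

Per component, 1: μ=13.3, E[X²]=188.89; 2: μ=7.9, E[X²]=66.9733; 3: μ=7.15, E[X²]=53.29; 4: μ=7.3, E[X²]=106.58.
E[X] = 0.333333·13.3 + 0.166667·7.9 + 0.166667·7.15 + 0.333333·7.3 = 9.375.
E[X²] = 0.333333·188.89 + 0.166667·66.9733 + 0.166667·53.29 + 0.333333·106.58 = 118.534.
Var(X) = E[X²] − (E[X])² = 118.534 − 87.8906 = 30.6433.

30.643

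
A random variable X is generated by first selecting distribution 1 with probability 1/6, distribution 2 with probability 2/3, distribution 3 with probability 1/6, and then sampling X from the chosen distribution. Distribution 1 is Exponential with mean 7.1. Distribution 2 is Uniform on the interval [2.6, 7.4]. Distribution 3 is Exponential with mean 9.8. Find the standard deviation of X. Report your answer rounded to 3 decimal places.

Per component, 1: μ=7.1, E[X²]=100.82; 2: μ=5, E[X²]=26.92; 3: μ=9.8, E[X²]=192.08.
E[X] = 0.166667·7.1 + 0.666667·5 + 0.166667·9.8 = 6.15.
E[X²] = 0.166667·100.82 + 0.666667·26.92 + 0.166667·192.08 = 66.7633.
Var(X) = E[X²] − (E[X])² = 66.7633 − 37.8225 = 28.9408.
SD(X) = √28.9408 = 5.37967.

5.380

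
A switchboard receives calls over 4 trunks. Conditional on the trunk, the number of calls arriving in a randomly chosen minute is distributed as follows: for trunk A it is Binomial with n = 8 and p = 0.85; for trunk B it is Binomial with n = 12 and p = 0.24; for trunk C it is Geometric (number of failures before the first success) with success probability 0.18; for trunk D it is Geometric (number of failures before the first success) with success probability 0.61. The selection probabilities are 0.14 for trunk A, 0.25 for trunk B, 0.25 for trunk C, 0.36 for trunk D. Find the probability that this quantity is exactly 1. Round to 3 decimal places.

0.158

Conditional on each trunk, P(X = 1): A: 1.16184e-05; B: 0.140716; C: 0.1476; D: 0.2379.
By total probability, P(X = 1) = 0.14·1.16184e-05 + 0.25·0.140716 + 0.25·0.1476 + 0.36·0.2379 = 0.157725.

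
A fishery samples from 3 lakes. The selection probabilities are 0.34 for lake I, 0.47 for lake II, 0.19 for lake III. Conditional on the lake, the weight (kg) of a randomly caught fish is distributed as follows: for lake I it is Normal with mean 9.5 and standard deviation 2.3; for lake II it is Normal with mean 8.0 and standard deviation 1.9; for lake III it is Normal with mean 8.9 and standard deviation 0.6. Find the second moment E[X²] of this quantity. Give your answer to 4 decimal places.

For each component E[X²] = Var + (mean)², giving I: 95.54; II: 67.61; III: 79.57.
Overall E[X²] = 0.34·95.54 + 0.47·67.61 + 0.19·79.57 = 79.3786.

79.3786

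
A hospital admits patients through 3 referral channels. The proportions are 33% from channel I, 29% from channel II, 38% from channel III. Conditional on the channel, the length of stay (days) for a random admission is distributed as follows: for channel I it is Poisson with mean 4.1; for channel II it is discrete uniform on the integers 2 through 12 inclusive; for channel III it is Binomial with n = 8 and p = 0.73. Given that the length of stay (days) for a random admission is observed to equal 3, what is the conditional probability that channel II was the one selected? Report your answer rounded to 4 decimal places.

Likelihoods P(X=3 | ·): I: 0.190368; II: 0.0909091; III: 0.031259.
Posterior ∝ prior × likelihood. Numerator for II: 0.29·0.0909091 = 0.0263636.
Normalizing constant: 0.33·0.190368 + 0.29·0.0909091 + 0.38·0.031259 = 0.101063.
P(II | observation) = 0.0263636 / 0.101063 = 0.260862.

0.2609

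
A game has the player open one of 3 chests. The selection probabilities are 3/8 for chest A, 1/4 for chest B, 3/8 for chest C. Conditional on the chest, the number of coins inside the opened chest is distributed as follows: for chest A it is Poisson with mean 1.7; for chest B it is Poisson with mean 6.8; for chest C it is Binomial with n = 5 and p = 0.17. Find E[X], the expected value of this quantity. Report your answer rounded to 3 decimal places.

Component means — A: 1.7; B: 6.8; C: 0.85.
E[X] = 0.375·1.7 + 0.25·6.8 + 0.375·0.85 = 2.65625.

2.656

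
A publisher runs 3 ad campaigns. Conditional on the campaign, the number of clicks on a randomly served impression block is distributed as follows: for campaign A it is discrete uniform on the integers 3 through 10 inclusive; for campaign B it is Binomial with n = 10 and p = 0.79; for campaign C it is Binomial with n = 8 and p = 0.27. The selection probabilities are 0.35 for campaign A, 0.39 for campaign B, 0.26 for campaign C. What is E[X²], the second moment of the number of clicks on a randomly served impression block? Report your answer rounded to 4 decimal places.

For each component E[X²] = Var + (mean)², giving A: 47.5; B: 64.069; C: 6.2424.
Overall E[X²] = 0.35·47.5 + 0.39·64.069 + 0.26·6.2424 = 43.2349.

43.2349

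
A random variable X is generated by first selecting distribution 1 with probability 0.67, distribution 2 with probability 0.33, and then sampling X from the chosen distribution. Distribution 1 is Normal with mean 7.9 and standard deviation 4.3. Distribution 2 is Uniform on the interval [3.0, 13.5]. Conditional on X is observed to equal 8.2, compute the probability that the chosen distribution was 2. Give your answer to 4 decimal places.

0.3364

Likelihoods f(8.2 | ·): 1: 0.0925518; 2: 0.0952381.
Posterior ∝ prior × likelihood. Numerator for 2: 0.33·0.0952381 = 0.0314286.
Normalizing constant: 0.67·0.0925518 + 0.33·0.0952381 = 0.0934382.
P(2 | observation) = 0.0314286 / 0.0934382 = 0.336357.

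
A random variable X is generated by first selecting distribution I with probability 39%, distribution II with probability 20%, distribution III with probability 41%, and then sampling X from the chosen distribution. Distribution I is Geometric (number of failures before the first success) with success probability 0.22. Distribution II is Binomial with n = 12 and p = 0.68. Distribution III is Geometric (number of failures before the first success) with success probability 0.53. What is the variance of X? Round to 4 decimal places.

14.6223

Per component, I: μ=3.54545, E[X²]=28.686; II: μ=8.16, E[X²]=69.1968; III: μ=0.886792, E[X²]=2.45959.
E[X] = 0.39·3.54545 + 0.2·8.16 + 0.41·0.886792 = 3.37831.
E[X²] = 0.39·28.686 + 0.2·69.1968 + 0.41·2.45959 = 26.0353.
Var(X) = E[X²] − (E[X])² = 26.0353 − 11.413 = 14.6223.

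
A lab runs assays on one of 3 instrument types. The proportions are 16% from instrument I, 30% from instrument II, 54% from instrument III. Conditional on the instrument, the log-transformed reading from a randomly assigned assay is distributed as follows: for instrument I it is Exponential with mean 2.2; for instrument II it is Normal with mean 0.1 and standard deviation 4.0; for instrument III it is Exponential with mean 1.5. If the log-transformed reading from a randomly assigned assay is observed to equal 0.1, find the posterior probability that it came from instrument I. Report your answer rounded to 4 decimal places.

Likelihoods f(0.1 | ·): I: 0.434347; II: 0.0997356; III: 0.623671.
Posterior ∝ prior × likelihood. Numerator for I: 0.16·0.434347 = 0.0694955.
Normalizing constant: 0.16·0.434347 + 0.3·0.0997356 + 0.54·0.623671 = 0.436199.
P(I | observation) = 0.0694955 / 0.436199 = 0.159321.

0.1593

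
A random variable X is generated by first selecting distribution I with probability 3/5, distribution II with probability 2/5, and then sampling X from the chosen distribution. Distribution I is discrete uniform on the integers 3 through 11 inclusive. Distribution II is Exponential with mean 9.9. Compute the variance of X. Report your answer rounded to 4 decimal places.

45.2224

Per component, I: μ=7, E[X²]=55.6667; II: μ=9.9, E[X²]=196.02.
E[X] = 0.6·7 + 0.4·9.9 = 8.16.
E[X²] = 0.6·55.6667 + 0.4·196.02 = 111.808.
Var(X) = E[X²] − (E[X])² = 111.808 − 66.5856 = 45.2224.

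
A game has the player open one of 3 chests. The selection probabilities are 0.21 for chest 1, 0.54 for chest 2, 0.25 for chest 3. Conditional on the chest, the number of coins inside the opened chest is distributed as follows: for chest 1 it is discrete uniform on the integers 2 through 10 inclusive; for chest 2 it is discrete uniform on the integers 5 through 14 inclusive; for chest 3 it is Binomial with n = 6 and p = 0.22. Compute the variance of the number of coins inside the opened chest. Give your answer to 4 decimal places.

Per component, 1: μ=6, E[X²]=42.6667; 2: μ=9.5, E[X²]=98.5; 3: μ=1.32, E[X²]=2.772.
E[X] = 0.21·6 + 0.54·9.5 + 0.25·1.32 = 6.72.
E[X²] = 0.21·42.6667 + 0.54·98.5 + 0.25·2.772 = 62.843.
Var(X) = E[X²] − (E[X])² = 62.843 − 45.1584 = 17.6846.

17.6846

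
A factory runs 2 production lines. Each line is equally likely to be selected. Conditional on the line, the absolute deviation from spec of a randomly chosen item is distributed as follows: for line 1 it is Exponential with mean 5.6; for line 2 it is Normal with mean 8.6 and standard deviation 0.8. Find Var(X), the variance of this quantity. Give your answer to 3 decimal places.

Per component, 1: μ=5.6, E[X²]=62.72; 2: μ=8.6, E[X²]=74.6.
E[X] = 0.5·5.6 + 0.5·8.6 = 7.1.
E[X²] = 0.5·62.72 + 0.5·74.6 = 68.66.
Var(X) = E[X²] − (E[X])² = 68.66 − 50.41 = 18.25.

18.250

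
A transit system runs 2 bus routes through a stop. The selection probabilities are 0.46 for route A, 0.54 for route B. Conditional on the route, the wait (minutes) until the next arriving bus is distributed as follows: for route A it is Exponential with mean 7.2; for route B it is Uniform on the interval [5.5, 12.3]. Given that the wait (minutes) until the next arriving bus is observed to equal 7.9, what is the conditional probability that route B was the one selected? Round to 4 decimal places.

Likelihoods f(7.9 | ·): A: 0.0463607; B: 0.147059.
Posterior ∝ prior × likelihood. Numerator for B: 0.54·0.147059 = 0.0794118.
Normalizing constant: 0.46·0.0463607 + 0.54·0.147059 = 0.100738.
P(B | observation) = 0.0794118 / 0.100738 = 0.788302.

0.7883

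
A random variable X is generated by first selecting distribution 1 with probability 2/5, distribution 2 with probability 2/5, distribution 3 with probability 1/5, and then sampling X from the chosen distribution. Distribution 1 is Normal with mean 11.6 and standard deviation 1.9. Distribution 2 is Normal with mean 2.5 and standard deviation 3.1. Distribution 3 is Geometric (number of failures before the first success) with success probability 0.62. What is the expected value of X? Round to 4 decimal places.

Component means — 1: 11.6; 2: 2.5; 3: 0.612903.
E[X] = 0.4·11.6 + 0.4·2.5 + 0.2·0.612903 = 5.76258.

5.7626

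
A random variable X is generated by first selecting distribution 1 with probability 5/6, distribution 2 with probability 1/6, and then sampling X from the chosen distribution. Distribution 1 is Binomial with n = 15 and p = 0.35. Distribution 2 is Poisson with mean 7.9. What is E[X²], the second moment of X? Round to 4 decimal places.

For each component E[X²] = Var + (mean)², giving 1: 30.975; 2: 70.31.
Overall E[X²] = 0.833333·30.975 + 0.166667·70.31 = 37.5308.

37.5308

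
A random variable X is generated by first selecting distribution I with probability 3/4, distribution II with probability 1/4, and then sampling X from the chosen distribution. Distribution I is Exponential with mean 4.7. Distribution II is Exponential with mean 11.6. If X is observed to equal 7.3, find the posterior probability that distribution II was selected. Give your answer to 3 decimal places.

0.254

Likelihoods f(7.3 | ·): I: 0.0450152; II: 0.0459448.
Posterior ∝ prior × likelihood. Numerator for II: 0.25·0.0459448 = 0.0114862.
Normalizing constant: 0.75·0.0450152 + 0.25·0.0459448 = 0.0452476.
P(II | observation) = 0.0114862 / 0.0452476 = 0.253852.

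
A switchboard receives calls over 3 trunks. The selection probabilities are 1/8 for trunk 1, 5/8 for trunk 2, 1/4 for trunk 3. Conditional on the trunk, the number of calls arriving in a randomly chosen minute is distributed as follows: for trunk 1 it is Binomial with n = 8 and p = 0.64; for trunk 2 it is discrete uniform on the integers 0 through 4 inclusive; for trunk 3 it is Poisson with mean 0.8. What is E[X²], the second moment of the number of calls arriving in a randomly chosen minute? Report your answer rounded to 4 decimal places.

For each component E[X²] = Var + (mean)², giving 1: 28.0576; 2: 6; 3: 1.44.
Overall E[X²] = 0.125·28.0576 + 0.625·6 + 0.25·1.44 = 7.6172.

7.6172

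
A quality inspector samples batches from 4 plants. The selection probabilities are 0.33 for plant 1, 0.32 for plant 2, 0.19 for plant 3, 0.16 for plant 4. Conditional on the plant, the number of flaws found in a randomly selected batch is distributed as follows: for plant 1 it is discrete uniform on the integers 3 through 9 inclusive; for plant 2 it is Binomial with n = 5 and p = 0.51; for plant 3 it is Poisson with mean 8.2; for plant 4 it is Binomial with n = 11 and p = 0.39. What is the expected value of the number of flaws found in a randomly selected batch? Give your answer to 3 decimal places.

Component means — 1: 6; 2: 2.55; 3: 8.2; 4: 4.29.
E[X] = 0.33·6 + 0.32·2.55 + 0.19·8.2 + 0.16·4.29 = 5.0404.

5.040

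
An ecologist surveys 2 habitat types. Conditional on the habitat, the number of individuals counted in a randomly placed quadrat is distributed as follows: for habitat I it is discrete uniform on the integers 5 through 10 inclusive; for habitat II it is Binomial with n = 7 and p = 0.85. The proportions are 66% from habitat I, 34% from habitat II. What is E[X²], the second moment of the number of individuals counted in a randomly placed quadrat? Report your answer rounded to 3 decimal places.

51.390

For each component E[X²] = Var + (mean)², giving I: 59.1667; II: 36.295.
Overall E[X²] = 0.66·59.1667 + 0.34·36.295 = 51.3903.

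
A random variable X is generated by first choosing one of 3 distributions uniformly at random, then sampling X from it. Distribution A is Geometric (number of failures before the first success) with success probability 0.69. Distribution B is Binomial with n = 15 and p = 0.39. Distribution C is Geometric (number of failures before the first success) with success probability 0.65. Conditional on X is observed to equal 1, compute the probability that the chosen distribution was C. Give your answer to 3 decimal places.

Likelihoods P(X=1 | ·): A: 0.2139; B: 0.00577795; C: 0.2275.
Posterior ∝ prior × likelihood. Numerator for C: 0.333333·0.2275 = 0.0758333.
Normalizing constant: 0.333333·0.2139 + 0.333333·0.00577795 + 0.333333·0.2275 = 0.149059.
P(C | observation) = 0.0758333 / 0.149059 = 0.508746.

0.509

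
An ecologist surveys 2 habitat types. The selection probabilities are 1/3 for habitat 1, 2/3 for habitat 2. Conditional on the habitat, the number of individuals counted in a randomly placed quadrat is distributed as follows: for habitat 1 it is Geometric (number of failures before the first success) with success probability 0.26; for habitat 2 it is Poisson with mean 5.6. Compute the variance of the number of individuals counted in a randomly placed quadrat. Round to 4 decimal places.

Per component, 1: μ=2.84615, E[X²]=19.0473; 2: μ=5.6, E[X²]=36.96.
E[X] = 0.333333·2.84615 + 0.666667·5.6 = 4.68205.
E[X²] = 0.333333·19.0473 + 0.666667·36.96 = 30.9891.
Var(X) = E[X²] − (E[X])² = 30.9891 − 21.9216 = 9.06751.

9.0675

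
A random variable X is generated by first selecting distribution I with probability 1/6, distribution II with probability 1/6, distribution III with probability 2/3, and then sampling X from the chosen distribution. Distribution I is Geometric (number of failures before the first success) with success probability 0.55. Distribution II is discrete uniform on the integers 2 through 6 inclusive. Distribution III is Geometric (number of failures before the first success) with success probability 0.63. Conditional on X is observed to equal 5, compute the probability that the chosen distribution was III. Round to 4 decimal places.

Likelihoods P(X=5 | ·): I: 0.010149; II: 0.2; III: 0.00436867.
Posterior ∝ prior × likelihood. Numerator for III: 0.666667·0.00436867 = 0.00291245.
Normalizing constant: 0.166667·0.010149 + 0.166667·0.2 + 0.666667·0.00436867 = 0.0379373.
P(III | observation) = 0.00291245 / 0.0379373 = 0.07677.

0.0768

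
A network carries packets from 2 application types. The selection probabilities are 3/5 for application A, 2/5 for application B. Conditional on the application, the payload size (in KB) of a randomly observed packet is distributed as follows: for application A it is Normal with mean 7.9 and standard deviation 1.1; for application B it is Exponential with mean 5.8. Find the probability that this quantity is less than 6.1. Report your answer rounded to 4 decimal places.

0.2908

Conditional on each application, P(X < 6.1): A: 0.0508818; B: 0.650665.
By total probability, P(X < 6.1) = 0.6·0.0508818 + 0.4·0.650665 = 0.290795.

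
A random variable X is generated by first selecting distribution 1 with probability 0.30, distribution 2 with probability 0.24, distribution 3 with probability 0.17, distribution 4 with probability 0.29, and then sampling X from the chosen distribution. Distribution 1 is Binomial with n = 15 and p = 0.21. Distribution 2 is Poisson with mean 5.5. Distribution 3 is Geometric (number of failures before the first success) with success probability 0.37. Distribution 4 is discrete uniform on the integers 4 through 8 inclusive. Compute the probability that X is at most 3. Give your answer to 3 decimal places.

0.375

Conditional on each component, P(X ≤ 3): 1: 0.610463; 2: 0.201699; 3: 0.84247; 4: 0.
By total probability, P(X ≤ 3) = 0.3·0.610463 + 0.24·0.201699 + 0.17·0.84247 + 0.29·0 = 0.374767.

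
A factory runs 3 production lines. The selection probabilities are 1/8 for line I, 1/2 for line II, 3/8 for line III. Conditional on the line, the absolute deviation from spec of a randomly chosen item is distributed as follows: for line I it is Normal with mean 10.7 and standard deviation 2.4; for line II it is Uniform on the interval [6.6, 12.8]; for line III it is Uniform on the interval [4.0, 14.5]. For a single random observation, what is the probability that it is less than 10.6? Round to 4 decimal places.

0.6187

Conditional on each line, P(X < 10.6): I: 0.483382; II: 0.645161; III: 0.628571.
By total probability, P(X < 10.6) = 0.125·0.483382 + 0.5·0.645161 + 0.375·0.628571 = 0.618718.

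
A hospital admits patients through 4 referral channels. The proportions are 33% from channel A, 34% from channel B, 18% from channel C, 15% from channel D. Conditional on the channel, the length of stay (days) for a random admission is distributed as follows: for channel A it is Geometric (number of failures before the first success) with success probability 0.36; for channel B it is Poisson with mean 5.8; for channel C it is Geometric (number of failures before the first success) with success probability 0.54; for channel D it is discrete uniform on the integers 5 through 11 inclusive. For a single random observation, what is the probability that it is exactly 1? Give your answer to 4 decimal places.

Conditional on each channel, P(X = 1): A: 0.2304; B: 0.0175598; C: 0.2484; D: 0.
By total probability, P(X = 1) = 0.33·0.2304 + 0.34·0.0175598 + 0.18·0.2484 + 0.15·0 = 0.126714.

0.1267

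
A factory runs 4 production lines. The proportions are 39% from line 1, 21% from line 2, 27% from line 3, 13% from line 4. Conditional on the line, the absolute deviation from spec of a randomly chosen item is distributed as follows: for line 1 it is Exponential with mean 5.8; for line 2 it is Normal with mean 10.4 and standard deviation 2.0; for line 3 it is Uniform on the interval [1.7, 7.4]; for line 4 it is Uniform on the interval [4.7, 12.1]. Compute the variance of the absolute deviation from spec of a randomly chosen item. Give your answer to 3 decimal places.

Per component, 1: μ=5.8, E[X²]=67.28; 2: μ=10.4, E[X²]=112.16; 3: μ=4.55, E[X²]=23.41; 4: μ=8.4, E[X²]=75.1233.
E[X] = 0.39·5.8 + 0.21·10.4 + 0.27·4.55 + 0.13·8.4 = 6.7665.
E[X²] = 0.39·67.28 + 0.21·112.16 + 0.27·23.41 + 0.13·75.1233 = 65.8795.
Var(X) = E[X²] − (E[X])² = 65.8795 − 45.7855 = 20.094.

20.094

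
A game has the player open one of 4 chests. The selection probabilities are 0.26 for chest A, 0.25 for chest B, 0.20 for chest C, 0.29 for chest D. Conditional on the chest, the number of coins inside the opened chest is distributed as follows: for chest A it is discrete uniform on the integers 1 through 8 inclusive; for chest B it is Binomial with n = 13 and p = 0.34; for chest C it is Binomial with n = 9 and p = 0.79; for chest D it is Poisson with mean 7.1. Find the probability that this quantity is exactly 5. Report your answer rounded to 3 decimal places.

Conditional on each chest, P(X = 5): A: 0.125; B: 0.210535; C: 0.0754021; D: 0.124057.
By total probability, P(X = 5) = 0.26·0.125 + 0.25·0.210535 + 0.2·0.0754021 + 0.29·0.124057 = 0.136191.

0.136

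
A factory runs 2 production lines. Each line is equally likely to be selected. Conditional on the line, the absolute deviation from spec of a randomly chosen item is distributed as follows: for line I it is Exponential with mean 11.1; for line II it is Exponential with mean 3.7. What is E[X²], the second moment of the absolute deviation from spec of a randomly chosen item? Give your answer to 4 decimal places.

For each component E[X²] = Var + (mean)², giving I: 246.42; II: 27.38.
Overall E[X²] = 0.5·246.42 + 0.5·27.38 = 136.9.

136.9000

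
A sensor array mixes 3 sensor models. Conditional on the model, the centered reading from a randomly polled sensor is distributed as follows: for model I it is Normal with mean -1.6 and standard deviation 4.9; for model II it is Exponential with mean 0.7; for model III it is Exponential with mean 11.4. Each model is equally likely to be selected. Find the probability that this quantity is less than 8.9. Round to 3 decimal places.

Conditional on each model, P(X < 8.9): I: 0.983938; II: 0.999997; III: 0.541916.
By total probability, P(X < 8.9) = 0.333333·0.983938 + 0.333333·0.999997 + 0.333333·0.541916 = 0.84195.

0.842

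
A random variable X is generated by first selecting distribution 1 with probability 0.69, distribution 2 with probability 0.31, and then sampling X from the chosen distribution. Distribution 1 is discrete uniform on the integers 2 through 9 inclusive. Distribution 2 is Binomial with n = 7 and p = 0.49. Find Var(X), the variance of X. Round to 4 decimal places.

Per component, 1: μ=5.5, E[X²]=35.5; 2: μ=3.43, E[X²]=13.5142.
E[X] = 0.69·5.5 + 0.31·3.43 = 4.8583.
E[X²] = 0.69·35.5 + 0.31·13.5142 = 28.6844.
Var(X) = E[X²] − (E[X])² = 28.6844 − 23.6031 = 5.08132.

5.0813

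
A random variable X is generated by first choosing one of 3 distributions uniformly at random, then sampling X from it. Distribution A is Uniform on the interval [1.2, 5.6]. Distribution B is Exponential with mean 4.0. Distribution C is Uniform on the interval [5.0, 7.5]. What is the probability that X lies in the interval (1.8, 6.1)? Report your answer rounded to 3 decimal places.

Conditional on each component, P(1.8 < X < 6.1): A: 0.863636; B: 0.420007; C: 0.44.
By total probability, P(1.8 < X < 6.1) = 0.333333·0.863636 + 0.333333·0.420007 + 0.333333·0.44 = 0.574548.

0.575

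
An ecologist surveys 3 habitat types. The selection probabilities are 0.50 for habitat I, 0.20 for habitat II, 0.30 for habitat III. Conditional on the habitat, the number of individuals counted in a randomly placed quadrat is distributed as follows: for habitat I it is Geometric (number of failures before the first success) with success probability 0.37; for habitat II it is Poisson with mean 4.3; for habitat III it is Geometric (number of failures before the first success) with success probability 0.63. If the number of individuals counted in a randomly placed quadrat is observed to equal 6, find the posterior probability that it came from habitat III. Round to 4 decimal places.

Likelihoods P(X=6 | ·): I: 0.0231337; II: 0.119127; III: 0.00161641.
Posterior ∝ prior × likelihood. Numerator for III: 0.3·0.00161641 = 0.000484922.
Normalizing constant: 0.5·0.0231337 + 0.2·0.119127 + 0.3·0.00161641 = 0.0358773.
P(III | observation) = 0.000484922 / 0.0358773 = 0.0135161.

0.0135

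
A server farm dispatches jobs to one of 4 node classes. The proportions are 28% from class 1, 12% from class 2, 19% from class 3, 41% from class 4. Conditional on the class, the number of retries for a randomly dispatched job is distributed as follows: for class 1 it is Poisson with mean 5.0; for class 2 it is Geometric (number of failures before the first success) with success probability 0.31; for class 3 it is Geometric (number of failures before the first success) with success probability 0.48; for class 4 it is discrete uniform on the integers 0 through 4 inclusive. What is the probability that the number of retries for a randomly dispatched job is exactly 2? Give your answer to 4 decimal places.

0.1480

Conditional on each class, P(X = 2): 1: 0.0842243; 2: 0.147591; 3: 0.129792; 4: 0.2.
By total probability, P(X = 2) = 0.28·0.0842243 + 0.12·0.147591 + 0.19·0.129792 + 0.41·0.2 = 0.147954.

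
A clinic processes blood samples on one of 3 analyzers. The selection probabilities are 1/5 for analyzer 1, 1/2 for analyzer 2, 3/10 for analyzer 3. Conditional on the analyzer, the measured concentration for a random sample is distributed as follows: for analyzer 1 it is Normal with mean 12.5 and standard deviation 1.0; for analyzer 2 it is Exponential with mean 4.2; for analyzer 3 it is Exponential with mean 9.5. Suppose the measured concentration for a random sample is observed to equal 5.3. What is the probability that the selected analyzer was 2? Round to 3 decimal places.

0.651

Likelihoods f(5.3 | ·): 1: 2.20799e-12; 2: 0.0674082; 3: 0.060254.
Posterior ∝ prior × likelihood. Numerator for 2: 0.5·0.0674082 = 0.0337041.
Normalizing constant: 0.2·2.20799e-12 + 0.5·0.0674082 + 0.3·0.060254 = 0.0517803.
P(2 | observation) = 0.0337041 / 0.0517803 = 0.650906.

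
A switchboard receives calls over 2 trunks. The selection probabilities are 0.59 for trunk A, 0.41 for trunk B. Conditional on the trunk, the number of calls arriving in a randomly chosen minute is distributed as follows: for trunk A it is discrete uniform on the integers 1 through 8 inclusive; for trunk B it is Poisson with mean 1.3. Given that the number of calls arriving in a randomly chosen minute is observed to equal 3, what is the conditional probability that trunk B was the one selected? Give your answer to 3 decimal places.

0.357

Likelihoods P(X=3 | ·): A: 0.125; B: 0.0997921.
Posterior ∝ prior × likelihood. Numerator for B: 0.41·0.0997921 = 0.0409147.
Normalizing constant: 0.59·0.125 + 0.41·0.0997921 = 0.114665.
P(B | observation) = 0.0409147 / 0.114665 = 0.356821.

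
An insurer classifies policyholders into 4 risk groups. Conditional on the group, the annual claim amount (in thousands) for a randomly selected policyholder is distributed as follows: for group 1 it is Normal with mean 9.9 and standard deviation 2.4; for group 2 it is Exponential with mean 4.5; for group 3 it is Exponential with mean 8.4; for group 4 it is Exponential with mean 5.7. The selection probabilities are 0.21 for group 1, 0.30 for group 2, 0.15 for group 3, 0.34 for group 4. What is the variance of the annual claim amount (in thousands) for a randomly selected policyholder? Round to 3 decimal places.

33.286

Per component, 1: μ=9.9, E[X²]=103.77; 2: μ=4.5, E[X²]=40.5; 3: μ=8.4, E[X²]=141.12; 4: μ=5.7, E[X²]=64.98.
E[X] = 0.21·9.9 + 0.3·4.5 + 0.15·8.4 + 0.34·5.7 = 6.627.
E[X²] = 0.21·103.77 + 0.3·40.5 + 0.15·141.12 + 0.34·64.98 = 77.2029.
Var(X) = E[X²] − (E[X])² = 77.2029 − 43.9171 = 33.2858.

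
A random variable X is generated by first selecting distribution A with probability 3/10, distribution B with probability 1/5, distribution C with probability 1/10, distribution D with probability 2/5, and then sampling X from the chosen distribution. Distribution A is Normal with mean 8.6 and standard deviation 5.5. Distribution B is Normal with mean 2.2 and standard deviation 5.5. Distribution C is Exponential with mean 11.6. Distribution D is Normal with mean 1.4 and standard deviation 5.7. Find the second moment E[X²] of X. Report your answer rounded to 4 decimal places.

For each component E[X²] = Var + (mean)², giving A: 104.21; B: 35.09; C: 269.12; D: 34.45.
Overall E[X²] = 0.3·104.21 + 0.2·35.09 + 0.1·269.12 + 0.4·34.45 = 78.973.

78.9730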